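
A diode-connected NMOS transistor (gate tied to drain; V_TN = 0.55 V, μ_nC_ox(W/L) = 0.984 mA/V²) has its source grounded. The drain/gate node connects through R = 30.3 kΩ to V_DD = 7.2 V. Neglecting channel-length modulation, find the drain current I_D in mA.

With gate tied to drain, V_GS = V_DS ≥ V_GS − V_TN, so the device is in saturation.
KCL at the drain: ½ k_n (V_GS − V_TN)² = (V_DD − V_GS)/R.
Let x = V_GS − 0.55. Then 14.9 x² + x − 6.65 = 0, giving x = 0.635 V (positive root), so V_GS = 1.19 V.
I_D = (V_DD − V_GS)/R = (7.2 − 1.19) / 30.3 = 0.199 mA.

I_D = 0.199 mA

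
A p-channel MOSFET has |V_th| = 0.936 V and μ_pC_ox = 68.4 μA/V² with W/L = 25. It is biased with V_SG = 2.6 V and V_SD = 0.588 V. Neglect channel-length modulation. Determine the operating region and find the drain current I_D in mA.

Triode; I_D = 1.38 mA

k_p = μ_pC_ox · (W/L) = 1.71 mA/V².
V_ov = V_SG − |V_th| = 2.6 − 0.936 = 1.66 V.
Since V_SD = 0.588 V < V_ov = 1.66 V, the device is in the triode region.
I_D = k_p [V_ov · V_SD − ½ V_SD²] = 1.71 × [1.66 × 0.588 − 0.5 × 0.588²] = 1.38 mA.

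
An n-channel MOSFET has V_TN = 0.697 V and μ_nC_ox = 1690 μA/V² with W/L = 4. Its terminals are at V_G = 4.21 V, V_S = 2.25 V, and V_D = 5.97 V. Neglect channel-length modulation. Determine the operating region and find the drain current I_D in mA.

Saturation; I_D = 5.39 mA

V_GS = V_G − V_S = 4.21 − 2.25 = 1.96 V; V_DS = V_D − V_S = 5.97 − 2.25 = 3.72 V.
k_n = μ_nC_ox · (W/L) = 6.76 mA/V².
V_ov = V_GS − V_TN = 1.96 − 0.697 = 1.26 V.
Since V_DS = 3.72 V ≥ V_ov = 1.26 V, the device is in saturation.
I_D = ½ k_n V_ov² = 0.5 × 6.76 × 1.26² = 5.39 mA.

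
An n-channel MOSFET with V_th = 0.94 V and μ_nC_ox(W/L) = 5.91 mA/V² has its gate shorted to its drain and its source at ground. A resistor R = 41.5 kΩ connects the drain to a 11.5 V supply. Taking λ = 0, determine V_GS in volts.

V_GS = 1.23 V

With gate tied to drain, V_GS = V_DS ≥ V_GS − V_th, so the device is in saturation.
KCL at the drain: ½ k_n (V_GS − V_th)² = (V_DD − V_GS)/R.
Let x = V_GS − 0.94. Then 123 x² + x − 10.56 = 0, giving x = 0.289 V (positive root), so V_GS = 1.23 V.
I_D = (V_DD − V_GS)/R = (11.5 − 1.23) / 41.5 = 0.247 mA.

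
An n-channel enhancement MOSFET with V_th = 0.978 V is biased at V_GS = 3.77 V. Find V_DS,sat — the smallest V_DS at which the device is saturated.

The boundary between triode and saturation is V_DS = V_GS − V_th = V_ov.
V_ov = 3.77 − 0.978 = 2.79 V.

V_DS,sat = 2.79 V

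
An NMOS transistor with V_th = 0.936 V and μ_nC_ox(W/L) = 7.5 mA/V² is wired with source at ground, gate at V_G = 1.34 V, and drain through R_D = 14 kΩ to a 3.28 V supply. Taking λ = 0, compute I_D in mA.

I_D = 0.228 mA

V_GS = V_G = 1.34 V, so V_ov = 1.34 − 0.936 = 0.404 V.
Assume saturation: I_D = ½ k_n V_ov² = 0.5 × 7.5 × 0.404² = 0.612 mA, giving V_DS = V_DD − I_D R_D = 3.28 − 0.612 × 14 = -5.29 V.
But -5.29 V < V_ov = 0.404 V, so the device is actually in triode.
In triode I_D = k_n[V_ov V_DS − ½ V_DS²] and I_D = (V_DD − V_DS)/R_D. Equating: 52.5 V_DS² − 43.42 V_DS + 3.28 = 0, giving V_DS = 0.0841 V (the root below V_ov).
I_D = (3.28 − 0.0841) / 14 = 0.228 mA.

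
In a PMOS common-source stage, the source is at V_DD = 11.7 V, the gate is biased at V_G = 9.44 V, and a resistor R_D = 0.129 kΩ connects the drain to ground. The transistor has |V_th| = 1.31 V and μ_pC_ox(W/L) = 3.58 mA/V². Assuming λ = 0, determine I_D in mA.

I_D = 1.62 mA

V_SG = V_DD − V_G = 11.7 − 9.44 = 2.26 V, so V_ov = 2.26 − 1.31 = 0.95 V.
Assume saturation: I_D = ½ k_p V_ov² = 0.5 × 3.58 × 0.95² = 1.62 mA, giving V_SD = V_DD − I_D R_D = 11.7 − 1.62 × 0.129 = 11.5 V.
V_SD = 11.5 V ≥ V_ov = 0.95 V, confirming saturation.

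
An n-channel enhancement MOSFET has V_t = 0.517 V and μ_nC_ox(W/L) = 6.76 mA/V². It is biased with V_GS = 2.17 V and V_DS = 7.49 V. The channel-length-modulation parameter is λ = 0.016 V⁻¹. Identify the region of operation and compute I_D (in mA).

Saturation; I_D = 10.3 mA

V_ov = V_GS − V_t = 2.17 − 0.517 = 1.65 V.
Since V_DS = 7.49 V ≥ V_ov = 1.65 V, the device is in saturation.
I_D = ½ k_n V_ov² (1 + λ V_DS) = 0.5 × 6.76 × 1.65² × (1 + 0.016 × 7.49) = 10.3 mA.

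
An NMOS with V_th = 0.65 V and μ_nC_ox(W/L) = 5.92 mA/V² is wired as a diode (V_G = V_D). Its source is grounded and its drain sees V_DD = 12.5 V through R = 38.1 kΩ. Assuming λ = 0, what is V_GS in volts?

With gate tied to drain, V_GS = V_DS ≥ V_GS − V_th, so the device is in saturation.
KCL at the drain: ½ k_n (V_GS − V_th)² = (V_DD − V_GS)/R.
Let x = V_GS − 0.65. Then 113 x² + x − 11.85 = 0, giving x = 0.32 V (positive root), so V_GS = 0.97 V.
I_D = (V_DD − V_GS)/R = (12.5 − 0.97) / 38.1 = 0.303 mA.

V_GS = 0.970 V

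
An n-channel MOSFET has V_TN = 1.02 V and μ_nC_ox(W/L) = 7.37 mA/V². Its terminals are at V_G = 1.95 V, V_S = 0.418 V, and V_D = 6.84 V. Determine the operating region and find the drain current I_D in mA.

Saturation; I_D = 0.966 mA

V_GS = V_G − V_S = 1.95 − 0.418 = 1.53 V; V_DS = V_D − V_S = 6.84 − 0.418 = 6.42 V.
V_ov = V_GS − V_TN = 1.53 − 1.02 = 0.512 V.
Since V_DS = 6.42 V ≥ V_ov = 0.512 V, the device is in saturation.
I_D = ½ k_n V_ov² = 0.5 × 7.37 × 0.512² = 0.966 mA.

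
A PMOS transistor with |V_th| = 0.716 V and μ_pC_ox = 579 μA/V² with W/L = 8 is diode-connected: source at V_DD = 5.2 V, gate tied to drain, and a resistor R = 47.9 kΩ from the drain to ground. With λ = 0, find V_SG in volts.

V_SG = 0.913 V

With gate tied to drain, V_SG = V_SD ≥ V_SG − |V_th|, so the device is in saturation.
k_p = μ_pC_ox · (W/L) = 4.632 mA/V².
KCL at the drain: ½ k_p (V_SG − |V_th|)² = (V_DD − V_SG)/R.
Let x = V_SG − 0.716. Then 111 x² + x − 4.484 = 0, giving x = 0.197 V (positive root), so V_SG = 0.913 V.
I_D = (V_DD − V_SG)/R = (5.2 − 0.913) / 47.9 = 0.0895 mA.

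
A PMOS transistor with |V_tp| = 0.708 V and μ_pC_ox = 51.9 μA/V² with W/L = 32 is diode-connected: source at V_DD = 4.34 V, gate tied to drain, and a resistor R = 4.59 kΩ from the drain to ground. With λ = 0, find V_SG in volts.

With gate tied to drain, V_SG = V_SD ≥ V_SG − |V_tp|, so the device is in saturation.
k_p = μ_pC_ox · (W/L) = 1.661 mA/V².
KCL at the drain: ½ k_p (V_SG − |V_tp|)² = (V_DD − V_SG)/R.
Let x = V_SG − 0.708. Then 3.81 x² + x − 3.632 = 0, giving x = 0.854 V (positive root), so V_SG = 1.56 V.
I_D = (V_DD − V_SG)/R = (4.34 − 1.56) / 4.59 = 0.605 mA.

V_SG = 1.56 V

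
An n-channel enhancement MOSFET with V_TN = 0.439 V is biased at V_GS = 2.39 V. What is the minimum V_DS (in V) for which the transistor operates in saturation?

V_DS,sat = 1.95 V

The boundary between triode and saturation is V_DS = V_GS − V_TN = V_ov.
V_ov = 2.39 − 0.439 = 1.95 V.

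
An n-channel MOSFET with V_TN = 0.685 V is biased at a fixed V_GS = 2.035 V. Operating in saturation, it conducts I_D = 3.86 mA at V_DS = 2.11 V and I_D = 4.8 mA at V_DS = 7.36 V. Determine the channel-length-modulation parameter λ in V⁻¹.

With V_GS fixed, I_D ∝ (1 + λ V_DS) in saturation, so I_D2/I_D1 = (1 + λ V_DS2)/(1 + λ V_DS1).
4.8/3.86 = 1.244 = (1 + 7.36 λ)/(1 + 2.11 λ).
Solving: λ (I_D1 V_DS2 − I_D2 V_DS1) = I_D2 − I_D1, so λ = (4.8 − 3.86) / (3.86 × 7.36 − 4.8 × 2.11) = 0.94 / 18.3 = 0.0514 V⁻¹.

λ = 0.0514 V⁻¹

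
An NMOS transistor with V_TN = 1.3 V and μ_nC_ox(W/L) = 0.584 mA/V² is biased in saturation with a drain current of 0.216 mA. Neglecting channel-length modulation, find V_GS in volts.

V_GS = 2.16 V

In saturation I_D = ½ k_n (V_GS − V_TN)², so V_GS − V_TN = √(2 I_D / k_n) = √(2 × 0.216 / 0.584) = 0.86 V.
V_GS = 1.3 + 0.86 = 2.16 V.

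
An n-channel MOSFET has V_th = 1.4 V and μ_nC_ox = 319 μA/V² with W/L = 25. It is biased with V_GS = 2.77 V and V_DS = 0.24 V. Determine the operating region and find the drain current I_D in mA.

Triode; I_D = 2.39 mA

k_n = μ_nC_ox · (W/L) = 7.975 mA/V².
V_ov = V_GS − V_th = 2.77 − 1.4 = 1.37 V.
Since V_DS = 0.24 V < V_ov = 1.37 V, the device is in the triode region.
I_D = k_n [V_ov · V_DS − ½ V_DS²] = 7.975 × [1.37 × 0.24 − 0.5 × 0.24²] = 2.39 mA.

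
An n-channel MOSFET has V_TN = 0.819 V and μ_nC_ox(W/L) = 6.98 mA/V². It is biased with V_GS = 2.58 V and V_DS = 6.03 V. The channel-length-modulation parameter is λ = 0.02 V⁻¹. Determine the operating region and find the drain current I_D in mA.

V_ov = V_GS − V_TN = 2.58 − 0.819 = 1.76 V.
Since V_DS = 6.03 V ≥ V_ov = 1.76 V, the device is in saturation.
I_D = ½ k_n V_ov² (1 + λ V_DS) = 0.5 × 6.98 × 1.76² × (1 + 0.02 × 6.03) = 12.1 mA.

Saturation; I_D = 12.1 mA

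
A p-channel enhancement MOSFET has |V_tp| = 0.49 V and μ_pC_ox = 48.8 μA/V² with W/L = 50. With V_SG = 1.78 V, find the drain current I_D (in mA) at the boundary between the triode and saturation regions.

At the boundary V_SD = V_ov = V_SG − |V_tp| = 1.78 − 0.49 = 1.29 V.
k_p = μ_pC_ox · (W/L) = 2.44 mA/V².
I_D = ½ k_p V_ov² = 0.5 × 2.44 × 1.29² = 2.03 mA.

I_D = 2.03 mA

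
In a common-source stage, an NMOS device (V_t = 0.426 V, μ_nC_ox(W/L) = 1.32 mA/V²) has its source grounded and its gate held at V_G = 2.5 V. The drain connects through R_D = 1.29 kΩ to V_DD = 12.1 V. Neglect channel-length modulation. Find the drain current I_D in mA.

V_GS = V_G = 2.5 V, so V_ov = 2.5 − 0.426 = 2.07 V.
Assume saturation: I_D = ½ k_n V_ov² = 0.5 × 1.32 × 2.07² = 2.84 mA, giving V_DS = V_DD − I_D R_D = 12.1 − 2.84 × 1.29 = 8.44 V.
V_DS = 8.44 V ≥ V_ov = 2.07 V, confirming saturation.

I_D = 2.84 mA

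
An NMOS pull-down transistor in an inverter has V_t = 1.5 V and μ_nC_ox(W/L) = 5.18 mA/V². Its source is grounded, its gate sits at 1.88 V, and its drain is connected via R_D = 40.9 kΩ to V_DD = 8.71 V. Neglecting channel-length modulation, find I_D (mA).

V_GS = V_G = 1.88 V, so V_ov = 1.88 − 1.5 = 0.38 V.
Assume saturation: I_D = ½ k_n V_ov² = 0.5 × 5.18 × 0.38² = 0.374 mA, giving V_DS = V_DD − I_D R_D = 8.71 − 0.374 × 40.9 = -6.59 V.
But -6.59 V < V_ov = 0.38 V, so the device is actually in triode.
In triode I_D = k_n[V_ov V_DS − ½ V_DS²] and I_D = (V_DD − V_DS)/R_D. Equating: 106 V_DS² − 81.51 V_DS + 8.71 = 0, giving V_DS = 0.128 V (the root below V_ov).
I_D = (8.71 − 0.128) / 40.9 = 0.21 mA.

I_D = 0.210 mA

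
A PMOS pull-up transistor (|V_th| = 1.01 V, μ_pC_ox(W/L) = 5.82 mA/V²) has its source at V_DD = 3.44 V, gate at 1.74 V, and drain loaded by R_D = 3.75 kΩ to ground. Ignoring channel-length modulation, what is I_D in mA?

V_SG = V_DD − V_G = 3.44 − 1.74 = 1.7 V, so V_ov = 1.7 − 1.01 = 0.69 V.
Assume saturation: I_D = ½ k_p V_ov² = 0.5 × 5.82 × 0.69² = 1.39 mA, giving V_SD = V_DD − I_D R_D = 3.44 − 1.39 × 3.75 = -1.76 V.
But -1.76 V < V_ov = 0.69 V, so the device is actually in triode.
In triode I_D = k_p[V_ov V_SD − ½ V_SD²] and I_D = (V_DD − V_SD)/R_D. Equating: 10.9 V_SD² − 16.06 V_SD + 3.44 = 0, giving V_SD = 0.26 V (the root below V_ov).
I_D = (3.44 − 0.26) / 3.75 = 0.848 mA.

I_D = 0.848 mA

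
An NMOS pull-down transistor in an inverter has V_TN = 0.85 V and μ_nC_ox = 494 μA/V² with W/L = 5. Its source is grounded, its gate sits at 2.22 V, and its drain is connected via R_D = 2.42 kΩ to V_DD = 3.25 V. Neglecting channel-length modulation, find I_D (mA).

I_D = 1.17 mA

V_GS = V_G = 2.22 V, so V_ov = 2.22 − 0.85 = 1.37 V.
k_n = μ_nC_ox · (W/L) = 2.47 mA/V².
Assume saturation: I_D = ½ k_n V_ov² = 0.5 × 2.47 × 1.37² = 2.32 mA, giving V_DS = V_DD − I_D R_D = 3.25 − 2.32 × 2.42 = -2.36 V.
But -2.36 V < V_ov = 1.37 V, so the device is actually in triode.
In triode I_D = k_n[V_ov V_DS − ½ V_DS²] and I_D = (V_DD − V_DS)/R_D. Equating: 2.99 V_DS² − 9.189 V_DS + 3.25 = 0, giving V_DS = 0.408 V (the root below V_ov).
I_D = (3.25 − 0.408) / 2.42 = 1.17 mA.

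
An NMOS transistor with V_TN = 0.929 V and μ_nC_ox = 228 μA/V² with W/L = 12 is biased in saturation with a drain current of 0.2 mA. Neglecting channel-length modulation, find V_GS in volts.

V_GS = 1.31 V

k_n = μ_nC_ox · (W/L) = 2.736 mA/V².
In saturation I_D = ½ k_n (V_GS − V_TN)², so V_GS − V_TN = √(2 I_D / k_n) = √(2 × 0.2 / 2.736) = 0.382 V.
V_GS = 0.929 + 0.382 = 1.31 V.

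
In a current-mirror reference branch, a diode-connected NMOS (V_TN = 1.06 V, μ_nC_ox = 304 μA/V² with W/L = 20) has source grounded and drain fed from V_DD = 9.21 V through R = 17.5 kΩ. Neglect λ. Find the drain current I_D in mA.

I_D = 0.444 mA

With gate tied to drain, V_GS = V_DS ≥ V_GS − V_TN, so the device is in saturation.
k_n = μ_nC_ox · (W/L) = 6.08 mA/V².
KCL at the drain: ½ k_n (V_GS − V_TN)² = (V_DD − V_GS)/R.
Let x = V_GS − 1.06. Then 53.2 x² + x − 8.15 = 0, giving x = 0.382 V (positive root), so V_GS = 1.44 V.
I_D = (V_DD − V_GS)/R = (9.21 − 1.44) / 17.5 = 0.444 mA.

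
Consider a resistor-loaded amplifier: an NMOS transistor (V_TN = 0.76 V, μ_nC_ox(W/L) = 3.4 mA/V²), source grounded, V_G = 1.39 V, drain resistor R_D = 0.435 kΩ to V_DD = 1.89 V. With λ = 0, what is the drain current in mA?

I_D = 0.675 mA

V_GS = V_G = 1.39 V, so V_ov = 1.39 − 0.76 = 0.63 V.
Assume saturation: I_D = ½ k_n V_ov² = 0.5 × 3.4 × 0.63² = 0.675 mA, giving V_DS = V_DD − I_D R_D = 1.89 − 0.675 × 0.435 = 1.6 V.
V_DS = 1.6 V ≥ V_ov = 0.63 V, confirming saturation.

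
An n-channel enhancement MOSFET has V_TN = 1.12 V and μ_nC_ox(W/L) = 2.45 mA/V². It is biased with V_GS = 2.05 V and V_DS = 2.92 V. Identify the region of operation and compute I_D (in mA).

V_ov = V_GS − V_TN = 2.05 − 1.12 = 0.93 V.
Since V_DS = 2.92 V ≥ V_ov = 0.93 V, the device is in saturation.
I_D = ½ k_n V_ov² = 0.5 × 2.45 × 0.93² = 1.06 mA.

Saturation; I_D = 1.06 mA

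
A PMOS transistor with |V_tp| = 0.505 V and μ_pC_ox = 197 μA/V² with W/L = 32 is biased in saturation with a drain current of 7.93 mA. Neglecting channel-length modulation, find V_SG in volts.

k_p = μ_pC_ox · (W/L) = 6.304 mA/V².
In saturation I_D = ½ k_p (V_SG − |V_tp|)², so V_SG − |V_tp| = √(2 I_D / k_p) = √(2 × 7.93 / 6.304) = 1.59 V.
V_SG = 0.505 + 1.59 = 2.09 V.

V_SG = 2.09 V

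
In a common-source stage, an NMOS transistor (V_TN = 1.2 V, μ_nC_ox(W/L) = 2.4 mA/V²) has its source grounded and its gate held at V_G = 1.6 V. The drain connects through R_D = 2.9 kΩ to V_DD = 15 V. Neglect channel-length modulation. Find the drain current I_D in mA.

V_GS = V_G = 1.6 V, so V_ov = 1.6 − 1.2 = 0.4 V.
Assume saturation: I_D = ½ k_n V_ov² = 0.5 × 2.4 × 0.4² = 0.192 mA, giving V_DS = V_DD − I_D R_D = 15 − 0.192 × 2.9 = 14.4 V.
V_DS = 14.4 V ≥ V_ov = 0.4 V, confirming saturation.

I_D = 0.192 mA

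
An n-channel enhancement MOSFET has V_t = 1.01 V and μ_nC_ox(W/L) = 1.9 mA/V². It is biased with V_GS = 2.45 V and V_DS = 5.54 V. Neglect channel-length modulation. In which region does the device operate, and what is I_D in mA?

Saturation; I_D = 1.97 mA

V_ov = V_GS − V_t = 2.45 − 1.01 = 1.44 V.
Since V_DS = 5.54 V ≥ V_ov = 1.44 V, the device is in saturation.
I_D = ½ k_n V_ov² = 0.5 × 1.9 × 1.44² = 1.97 mA.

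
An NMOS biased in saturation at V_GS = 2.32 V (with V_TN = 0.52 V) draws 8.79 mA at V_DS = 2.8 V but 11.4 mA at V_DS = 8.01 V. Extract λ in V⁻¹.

With V_GS fixed, I_D ∝ (1 + λ V_DS) in saturation, so I_D2/I_D1 = (1 + λ V_DS2)/(1 + λ V_DS1).
11.4/8.79 = 1.297 = (1 + 8.01 λ)/(1 + 2.8 λ).
Solving: λ (I_D1 V_DS2 − I_D2 V_DS1) = I_D2 − I_D1, so λ = (11.4 − 8.79) / (8.79 × 8.01 − 11.4 × 2.8) = 2.61 / 38.5 = 0.0678 V⁻¹.

λ = 0.0678 V⁻¹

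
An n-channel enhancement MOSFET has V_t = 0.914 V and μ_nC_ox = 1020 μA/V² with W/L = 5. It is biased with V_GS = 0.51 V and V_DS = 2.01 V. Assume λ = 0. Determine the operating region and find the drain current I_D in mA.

V_GS = 0.51 V < V_t = 0.914 V, so the transistor is in cutoff.

Cutoff; I_D = 0 mA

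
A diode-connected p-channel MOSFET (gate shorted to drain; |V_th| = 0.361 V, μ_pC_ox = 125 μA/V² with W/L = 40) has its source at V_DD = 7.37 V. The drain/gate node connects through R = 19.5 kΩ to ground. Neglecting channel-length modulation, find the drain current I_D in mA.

I_D = 0.341 mA

With gate tied to drain, V_SG = V_SD ≥ V_SG − |V_th|, so the device is in saturation.
k_p = μ_pC_ox · (W/L) = 5 mA/V².
KCL at the drain: ½ k_p (V_SG − |V_th|)² = (V_DD − V_SG)/R.
Let x = V_SG − 0.361. Then 48.8 x² + x − 7.009 = 0, giving x = 0.369 V (positive root), so V_SG = 0.73 V.
I_D = (V_DD − V_SG)/R = (7.37 − 0.73) / 19.5 = 0.341 mA.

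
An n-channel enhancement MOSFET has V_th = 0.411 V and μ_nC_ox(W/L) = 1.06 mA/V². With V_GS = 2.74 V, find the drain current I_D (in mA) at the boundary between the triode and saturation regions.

At the boundary V_DS = V_ov = V_GS − V_th = 2.74 − 0.411 = 2.33 V.
I_D = ½ k_n V_ov² = 0.5 × 1.06 × 2.33² = 2.87 mA.

I_D = 2.87 mA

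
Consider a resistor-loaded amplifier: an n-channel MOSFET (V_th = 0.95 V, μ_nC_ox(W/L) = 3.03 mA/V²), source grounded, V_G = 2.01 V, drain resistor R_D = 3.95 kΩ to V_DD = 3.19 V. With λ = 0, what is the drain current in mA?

I_D = 0.741 mA

V_GS = V_G = 2.01 V, so V_ov = 2.01 − 0.95 = 1.06 V.
Assume saturation: I_D = ½ k_n V_ov² = 0.5 × 3.03 × 1.06² = 1.7 mA, giving V_DS = V_DD − I_D R_D = 3.19 − 1.7 × 3.95 = -3.53 V.
But -3.53 V < V_ov = 1.06 V, so the device is actually in triode.
In triode I_D = k_n[V_ov V_DS − ½ V_DS²] and I_D = (V_DD − V_DS)/R_D. Equating: 5.98 V_DS² − 13.69 V_DS + 3.19 = 0, giving V_DS = 0.263 V (the root below V_ov).
I_D = (3.19 − 0.263) / 3.95 = 0.741 mA.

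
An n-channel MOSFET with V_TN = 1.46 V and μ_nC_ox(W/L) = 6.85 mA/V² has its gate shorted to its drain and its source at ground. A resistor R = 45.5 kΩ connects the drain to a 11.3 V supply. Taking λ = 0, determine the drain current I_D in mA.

With gate tied to drain, V_GS = V_DS ≥ V_GS − V_TN, so the device is in saturation.
KCL at the drain: ½ k_n (V_GS − V_TN)² = (V_DD − V_GS)/R.
Let x = V_GS − 1.46. Then 156 x² + x − 9.84 = 0, giving x = 0.248 V (positive root), so V_GS = 1.71 V.
I_D = (V_DD − V_GS)/R = (11.3 − 1.71) / 45.5 = 0.211 mA.

I_D = 0.211 mA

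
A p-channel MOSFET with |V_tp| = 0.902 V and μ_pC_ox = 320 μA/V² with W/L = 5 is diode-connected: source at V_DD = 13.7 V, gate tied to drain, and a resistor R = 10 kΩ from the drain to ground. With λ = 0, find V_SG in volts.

With gate tied to drain, V_SG = V_SD ≥ V_SG − |V_tp|, so the device is in saturation.
k_p = μ_pC_ox · (W/L) = 1.6 mA/V².
KCL at the drain: ½ k_p (V_SG − |V_tp|)² = (V_DD − V_SG)/R.
Let x = V_SG − 0.902. Then 8 x² + x − 12.8 = 0, giving x = 1.2 V (positive root), so V_SG = 2.11 V.
I_D = (V_DD − V_SG)/R = (13.7 − 2.11) / 10 = 1.16 mA.

V_SG = 2.11 V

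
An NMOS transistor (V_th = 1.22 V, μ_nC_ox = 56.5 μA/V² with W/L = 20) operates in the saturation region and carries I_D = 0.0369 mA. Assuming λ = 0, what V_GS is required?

k_n = μ_nC_ox · (W/L) = 1.13 mA/V².
In saturation I_D = ½ k_n (V_GS − V_th)², so V_GS − V_th = √(2 I_D / k_n) = √(2 × 0.0369 / 1.13) = 0.256 V.
V_GS = 1.22 + 0.256 = 1.48 V.

V_GS = 1.48 V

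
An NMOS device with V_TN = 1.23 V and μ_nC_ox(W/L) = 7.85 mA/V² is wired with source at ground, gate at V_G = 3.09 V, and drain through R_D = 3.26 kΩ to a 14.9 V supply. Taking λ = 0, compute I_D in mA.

I_D = 4.47 mA

V_GS = V_G = 3.09 V, so V_ov = 3.09 − 1.23 = 1.86 V.
Assume saturation: I_D = ½ k_n V_ov² = 0.5 × 7.85 × 1.86² = 13.6 mA, giving V_DS = V_DD − I_D R_D = 14.9 − 13.6 × 3.26 = -29.4 V.
But -29.4 V < V_ov = 1.86 V, so the device is actually in triode.
In triode I_D = k_n[V_ov V_DS − ½ V_DS²] and I_D = (V_DD − V_DS)/R_D. Equating: 12.8 V_DS² − 48.6 V_DS + 14.9 = 0, giving V_DS = 0.336 V (the root below V_ov).
I_D = (14.9 − 0.336) / 3.26 = 4.47 mA.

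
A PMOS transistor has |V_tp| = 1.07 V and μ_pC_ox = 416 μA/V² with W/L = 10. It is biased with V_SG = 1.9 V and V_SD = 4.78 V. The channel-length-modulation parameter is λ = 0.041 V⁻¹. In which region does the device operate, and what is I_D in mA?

k_p = μ_pC_ox · (W/L) = 4.16 mA/V².
V_ov = V_SG − |V_tp| = 1.9 − 1.07 = 0.83 V.
Since V_SD = 4.78 V ≥ V_ov = 0.83 V, the device is in saturation.
I_D = ½ k_p V_ov² (1 + λ V_SD) = 0.5 × 4.16 × 0.83² × (1 + 0.041 × 4.78) = 1.71 mA.

Saturation; I_D = 1.71 mA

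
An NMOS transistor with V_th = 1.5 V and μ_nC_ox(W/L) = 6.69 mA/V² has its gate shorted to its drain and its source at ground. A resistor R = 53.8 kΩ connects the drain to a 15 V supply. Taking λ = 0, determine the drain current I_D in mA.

With gate tied to drain, V_GS = V_DS ≥ V_GS − V_th, so the device is in saturation.
KCL at the drain: ½ k_n (V_GS − V_th)² = (V_DD − V_GS)/R.
Let x = V_GS − 1.5. Then 180 x² + x − 13.5 = 0, giving x = 0.271 V (positive root), so V_GS = 1.77 V.
I_D = (V_DD − V_GS)/R = (15 − 1.77) / 53.8 = 0.246 mA.

I_D = 0.246 mA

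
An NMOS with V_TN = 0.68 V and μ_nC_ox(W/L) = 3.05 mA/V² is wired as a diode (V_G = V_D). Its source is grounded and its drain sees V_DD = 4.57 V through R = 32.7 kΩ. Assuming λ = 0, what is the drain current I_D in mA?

I_D = 0.111 mA

With gate tied to drain, V_GS = V_DS ≥ V_GS − V_TN, so the device is in saturation.
KCL at the drain: ½ k_n (V_GS − V_TN)² = (V_DD − V_GS)/R.
Let x = V_GS − 0.68. Then 49.9 x² + x − 3.89 = 0, giving x = 0.269 V (positive root), so V_GS = 0.949 V.
I_D = (V_DD − V_GS)/R = (4.57 − 0.949) / 32.7 = 0.111 mA.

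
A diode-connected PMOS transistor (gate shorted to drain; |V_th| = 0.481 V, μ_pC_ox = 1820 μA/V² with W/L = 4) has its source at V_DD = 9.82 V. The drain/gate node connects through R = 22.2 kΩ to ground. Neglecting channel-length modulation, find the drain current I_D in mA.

With gate tied to drain, V_SG = V_SD ≥ V_SG − |V_th|, so the device is in saturation.
k_p = μ_pC_ox · (W/L) = 7.28 mA/V².
KCL at the drain: ½ k_p (V_SG − |V_th|)² = (V_DD − V_SG)/R.
Let x = V_SG − 0.481. Then 80.8 x² + x − 9.339 = 0, giving x = 0.334 V (positive root), so V_SG = 0.815 V.
I_D = (V_DD − V_SG)/R = (9.82 − 0.815) / 22.2 = 0.406 mA.

I_D = 0.406 mA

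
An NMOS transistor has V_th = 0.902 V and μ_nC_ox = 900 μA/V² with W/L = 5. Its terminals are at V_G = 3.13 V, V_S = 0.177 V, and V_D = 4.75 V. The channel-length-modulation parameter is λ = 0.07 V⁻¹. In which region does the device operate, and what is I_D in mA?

V_GS = V_G − V_S = 3.13 − 0.177 = 2.95 V; V_DS = V_D − V_S = 4.75 − 0.177 = 4.57 V.
k_n = μ_nC_ox · (W/L) = 4.5 mA/V².
V_ov = V_GS − V_th = 2.95 − 0.902 = 2.05 V.
Since V_DS = 4.57 V ≥ V_ov = 2.05 V, the device is in saturation.
I_D = ½ k_n V_ov² (1 + λ V_DS) = 0.5 × 4.5 × 2.05² × (1 + 0.07 × 4.57) = 12.5 mA.

Saturation; I_D = 12.5 mA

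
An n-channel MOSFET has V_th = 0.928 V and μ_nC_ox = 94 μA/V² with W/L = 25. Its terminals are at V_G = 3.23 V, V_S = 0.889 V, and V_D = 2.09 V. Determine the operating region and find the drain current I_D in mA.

Triode; I_D = 2.29 mA

V_GS = V_G − V_S = 3.23 − 0.889 = 2.34 V; V_DS = V_D − V_S = 2.09 − 0.889 = 1.2 V.
k_n = μ_nC_ox · (W/L) = 2.35 mA/V².
V_ov = V_GS − V_th = 2.34 − 0.928 = 1.41 V.
Since V_DS = 1.2 V < V_ov = 1.41 V, the device is in the triode region.
I_D = k_n [V_ov · V_DS − ½ V_DS²] = 2.35 × [1.41 × 1.2 − 0.5 × 1.2²] = 2.29 mA.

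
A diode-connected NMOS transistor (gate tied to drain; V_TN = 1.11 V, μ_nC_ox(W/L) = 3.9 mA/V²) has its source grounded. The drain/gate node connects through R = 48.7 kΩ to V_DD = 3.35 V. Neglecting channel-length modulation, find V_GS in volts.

With gate tied to drain, V_GS = V_DS ≥ V_GS − V_TN, so the device is in saturation.
KCL at the drain: ½ k_n (V_GS − V_TN)² = (V_DD − V_GS)/R.
Let x = V_GS − 1.11. Then 95 x² + x − 2.24 = 0, giving x = 0.148 V (positive root), so V_GS = 1.26 V.
I_D = (V_DD − V_GS)/R = (3.35 − 1.26) / 48.7 = 0.0429 mA.

V_GS = 1.26 V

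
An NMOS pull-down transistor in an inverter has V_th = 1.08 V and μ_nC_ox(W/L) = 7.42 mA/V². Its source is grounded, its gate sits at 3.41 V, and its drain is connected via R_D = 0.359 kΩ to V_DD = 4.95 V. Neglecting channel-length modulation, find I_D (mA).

V_GS = V_G = 3.41 V, so V_ov = 3.41 − 1.08 = 2.33 V.
Assume saturation: I_D = ½ k_n V_ov² = 0.5 × 7.42 × 2.33² = 20.1 mA, giving V_DS = V_DD − I_D R_D = 4.95 − 20.1 × 0.359 = -2.28 V.
But -2.28 V < V_ov = 2.33 V, so the device is actually in triode.
In triode I_D = k_n[V_ov V_DS − ½ V_DS²] and I_D = (V_DD − V_DS)/R_D. Equating: 1.33 V_DS² − 7.207 V_DS + 4.95 = 0, giving V_DS = 0.807 V (the root below V_ov).
I_D = (4.95 − 0.807) / 0.359 = 11.5 mA.

I_D = 11.5 mA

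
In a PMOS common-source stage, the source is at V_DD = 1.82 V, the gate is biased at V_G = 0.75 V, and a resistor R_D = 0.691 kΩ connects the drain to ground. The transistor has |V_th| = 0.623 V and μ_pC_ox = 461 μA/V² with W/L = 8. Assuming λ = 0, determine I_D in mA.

V_SG = V_DD − V_G = 1.82 − 0.75 = 1.07 V, so V_ov = 1.07 − 0.623 = 0.447 V.
k_p = μ_pC_ox · (W/L) = 3.688 mA/V².
Assume saturation: I_D = ½ k_p V_ov² = 0.5 × 3.688 × 0.447² = 0.368 mA, giving V_SD = V_DD − I_D R_D = 1.82 − 0.368 × 0.691 = 1.57 V.
V_SD = 1.57 V ≥ V_ov = 0.447 V, confirming saturation.

I_D = 0.368 mA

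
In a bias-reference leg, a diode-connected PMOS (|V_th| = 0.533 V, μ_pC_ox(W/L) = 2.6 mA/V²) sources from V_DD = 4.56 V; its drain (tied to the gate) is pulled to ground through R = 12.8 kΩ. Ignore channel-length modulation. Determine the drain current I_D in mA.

With gate tied to drain, V_SG = V_SD ≥ V_SG − |V_th|, so the device is in saturation.
KCL at the drain: ½ k_p (V_SG − |V_th|)² = (V_DD − V_SG)/R.
Let x = V_SG − 0.533. Then 16.6 x² + x − 4.027 = 0, giving x = 0.463 V (positive root), so V_SG = 0.996 V.
I_D = (V_DD − V_SG)/R = (4.56 − 0.996) / 12.8 = 0.278 mA.

I_D = 0.278 mA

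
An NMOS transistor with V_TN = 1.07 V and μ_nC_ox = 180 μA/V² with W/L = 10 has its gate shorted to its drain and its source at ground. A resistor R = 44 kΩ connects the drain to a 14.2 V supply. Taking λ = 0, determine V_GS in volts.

With gate tied to drain, V_GS = V_DS ≥ V_GS − V_TN, so the device is in saturation.
k_n = μ_nC_ox · (W/L) = 1.8 mA/V².
KCL at the drain: ½ k_n (V_GS − V_TN)² = (V_DD − V_GS)/R.
Let x = V_GS − 1.07. Then 39.6 x² + x − 13.13 = 0, giving x = 0.563 V (positive root), so V_GS = 1.63 V.
I_D = (V_DD − V_GS)/R = (14.2 − 1.63) / 44 = 0.286 mA.

V_GS = 1.63 V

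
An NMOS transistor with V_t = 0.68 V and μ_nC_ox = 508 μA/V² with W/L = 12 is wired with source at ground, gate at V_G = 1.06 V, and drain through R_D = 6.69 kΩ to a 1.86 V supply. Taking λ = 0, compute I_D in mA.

V_GS = V_G = 1.06 V, so V_ov = 1.06 − 0.68 = 0.38 V.
k_n = μ_nC_ox · (W/L) = 6.096 mA/V².
Assume saturation: I_D = ½ k_n V_ov² = 0.5 × 6.096 × 0.38² = 0.44 mA, giving V_DS = V_DD − I_D R_D = 1.86 − 0.44 × 6.69 = -1.08 V.
But -1.08 V < V_ov = 0.38 V, so the device is actually in triode.
In triode I_D = k_n[V_ov V_DS − ½ V_DS²] and I_D = (V_DD − V_DS)/R_D. Equating: 20.4 V_DS² − 16.5 V_DS + 1.86 = 0, giving V_DS = 0.135 V (the root below V_ov).
I_D = (1.86 − 0.135) / 6.69 = 0.258 mA.

I_D = 0.258 mA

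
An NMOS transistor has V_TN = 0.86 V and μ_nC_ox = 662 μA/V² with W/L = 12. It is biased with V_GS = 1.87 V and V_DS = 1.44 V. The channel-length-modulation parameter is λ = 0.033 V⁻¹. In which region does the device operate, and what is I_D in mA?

k_n = μ_nC_ox · (W/L) = 7.944 mA/V².
V_ov = V_GS − V_TN = 1.87 − 0.86 = 1.01 V.
Since V_DS = 1.44 V ≥ V_ov = 1.01 V, the device is in saturation.
I_D = ½ k_n V_ov² (1 + λ V_DS) = 0.5 × 7.944 × 1.01² × (1 + 0.033 × 1.44) = 4.24 mA.

Saturation; I_D = 4.24 mA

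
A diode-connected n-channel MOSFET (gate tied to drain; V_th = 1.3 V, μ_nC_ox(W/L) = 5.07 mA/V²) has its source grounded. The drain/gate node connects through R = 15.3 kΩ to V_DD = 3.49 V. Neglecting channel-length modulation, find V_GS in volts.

V_GS = 1.53 V

With gate tied to drain, V_GS = V_DS ≥ V_GS − V_th, so the device is in saturation.
KCL at the drain: ½ k_n (V_GS − V_th)² = (V_DD − V_GS)/R.
Let x = V_GS − 1.3. Then 38.8 x² + x − 2.19 = 0, giving x = 0.225 V (positive root), so V_GS = 1.53 V.
I_D = (V_DD − V_GS)/R = (3.49 − 1.53) / 15.3 = 0.128 mA.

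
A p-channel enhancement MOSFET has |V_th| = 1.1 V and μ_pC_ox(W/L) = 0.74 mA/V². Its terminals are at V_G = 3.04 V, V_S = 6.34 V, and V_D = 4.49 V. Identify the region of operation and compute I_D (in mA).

V_SG = V_S − V_G = 6.34 − 3.04 = 3.3 V; V_SD = V_S − V_D = 6.34 − 4.49 = 1.85 V.
V_ov = V_SG − |V_th| = 3.3 − 1.1 = 2.2 V.
Since V_SD = 1.85 V < V_ov = 2.2 V, the device is in the triode region.
I_D = k_p [V_ov · V_SD − ½ V_SD²] = 0.74 × [2.2 × 1.85 − 0.5 × 1.85²] = 1.75 mA.

Triode; I_D = 1.75 mA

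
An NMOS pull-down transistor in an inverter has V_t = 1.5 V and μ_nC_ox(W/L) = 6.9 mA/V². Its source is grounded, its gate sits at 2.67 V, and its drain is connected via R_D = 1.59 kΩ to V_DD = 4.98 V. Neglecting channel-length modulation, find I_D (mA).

I_D = 2.86 mA

V_GS = V_G = 2.67 V, so V_ov = 2.67 − 1.5 = 1.17 V.
Assume saturation: I_D = ½ k_n V_ov² = 0.5 × 6.9 × 1.17² = 4.72 mA, giving V_DS = V_DD − I_D R_D = 4.98 − 4.72 × 1.59 = -2.53 V.
But -2.53 V < V_ov = 1.17 V, so the device is actually in triode.
In triode I_D = k_n[V_ov V_DS − ½ V_DS²] and I_D = (V_DD − V_DS)/R_D. Equating: 5.49 V_DS² − 13.84 V_DS + 4.98 = 0, giving V_DS = 0.435 V (the root below V_ov).
I_D = (4.98 − 0.435) / 1.59 = 2.86 mA.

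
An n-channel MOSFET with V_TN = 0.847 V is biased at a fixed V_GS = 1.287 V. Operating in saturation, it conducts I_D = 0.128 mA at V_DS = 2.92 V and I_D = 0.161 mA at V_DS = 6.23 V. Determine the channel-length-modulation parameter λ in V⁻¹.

λ = 0.101 V⁻¹

With V_GS fixed, I_D ∝ (1 + λ V_DS) in saturation, so I_D2/I_D1 = (1 + λ V_DS2)/(1 + λ V_DS1).
0.161/0.128 = 1.258 = (1 + 6.23 λ)/(1 + 2.92 λ).
Solving: λ (I_D1 V_DS2 − I_D2 V_DS1) = I_D2 − I_D1, so λ = (0.161 − 0.128) / (0.128 × 6.23 − 0.161 × 2.92) = 0.033 / 0.327 = 0.101 V⁻¹.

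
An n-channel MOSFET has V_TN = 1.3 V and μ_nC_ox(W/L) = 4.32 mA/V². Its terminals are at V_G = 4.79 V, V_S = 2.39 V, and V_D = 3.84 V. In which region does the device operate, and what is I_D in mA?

Saturation; I_D = 2.61 mA

V_GS = V_G − V_S = 4.79 − 2.39 = 2.4 V; V_DS = V_D − V_S = 3.84 − 2.39 = 1.45 V.
V_ov = V_GS − V_TN = 2.4 − 1.3 = 1.1 V.
Since V_DS = 1.45 V ≥ V_ov = 1.1 V, the device is in saturation.
I_D = ½ k_n V_ov² = 0.5 × 4.32 × 1.1² = 2.61 mA.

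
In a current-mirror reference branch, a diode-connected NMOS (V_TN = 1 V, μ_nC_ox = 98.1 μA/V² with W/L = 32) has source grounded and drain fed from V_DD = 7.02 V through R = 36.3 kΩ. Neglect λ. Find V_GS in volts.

V_GS = 1.32 V

With gate tied to drain, V_GS = V_DS ≥ V_GS − V_TN, so the device is in saturation.
k_n = μ_nC_ox · (W/L) = 3.139 mA/V².
KCL at the drain: ½ k_n (V_GS − V_TN)² = (V_DD − V_GS)/R.
Let x = V_GS − 1. Then 57 x² + x − 6.02 = 0, giving x = 0.316 V (positive root), so V_GS = 1.32 V.
I_D = (V_DD − V_GS)/R = (7.02 − 1.32) / 36.3 = 0.157 mA.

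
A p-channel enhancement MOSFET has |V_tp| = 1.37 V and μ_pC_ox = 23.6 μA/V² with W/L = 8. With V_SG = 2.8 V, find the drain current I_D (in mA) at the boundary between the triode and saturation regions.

I_D = 0.193 mA

At the boundary V_SD = V_ov = V_SG − |V_tp| = 2.8 − 1.37 = 1.43 V.
k_p = μ_pC_ox · (W/L) = 0.1888 mA/V².
I_D = ½ k_p V_ov² = 0.5 × 0.1888 × 1.43² = 0.193 mA.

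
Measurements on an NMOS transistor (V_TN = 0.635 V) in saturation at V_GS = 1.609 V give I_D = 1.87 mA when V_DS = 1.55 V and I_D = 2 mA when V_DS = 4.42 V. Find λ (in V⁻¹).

With V_GS fixed, I_D ∝ (1 + λ V_DS) in saturation, so I_D2/I_D1 = (1 + λ V_DS2)/(1 + λ V_DS1).
2/1.87 = 1.07 = (1 + 4.42 λ)/(1 + 1.55 λ).
Solving: λ (I_D1 V_DS2 − I_D2 V_DS1) = I_D2 − I_D1, so λ = (2 − 1.87) / (1.87 × 4.42 − 2 × 1.55) = 0.13 / 5.17 = 0.0252 V⁻¹.

λ = 0.0252 V⁻¹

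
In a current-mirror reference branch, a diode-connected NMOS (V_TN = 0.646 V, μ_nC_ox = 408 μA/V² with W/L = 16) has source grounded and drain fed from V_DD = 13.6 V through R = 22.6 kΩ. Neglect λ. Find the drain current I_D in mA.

With gate tied to drain, V_GS = V_DS ≥ V_GS − V_TN, so the device is in saturation.
k_n = μ_nC_ox · (W/L) = 6.528 mA/V².
KCL at the drain: ½ k_n (V_GS − V_TN)² = (V_DD − V_GS)/R.
Let x = V_GS − 0.646. Then 73.8 x² + x − 12.95 = 0, giving x = 0.412 V (positive root), so V_GS = 1.06 V.
I_D = (V_DD − V_GS)/R = (13.6 − 1.06) / 22.6 = 0.555 mA.

I_D = 0.555 mA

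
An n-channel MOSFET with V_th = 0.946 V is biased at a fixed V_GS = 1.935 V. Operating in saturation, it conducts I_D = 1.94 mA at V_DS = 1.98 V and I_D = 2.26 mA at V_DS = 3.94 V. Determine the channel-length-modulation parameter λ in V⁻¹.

λ = 0.101 V⁻¹

With V_GS fixed, I_D ∝ (1 + λ V_DS) in saturation, so I_D2/I_D1 = (1 + λ V_DS2)/(1 + λ V_DS1).
2.26/1.94 = 1.165 = (1 + 3.94 λ)/(1 + 1.98 λ).
Solving: λ (I_D1 V_DS2 − I_D2 V_DS1) = I_D2 − I_D1, so λ = (2.26 − 1.94) / (1.94 × 3.94 − 2.26 × 1.98) = 0.32 / 3.17 = 0.101 V⁻¹.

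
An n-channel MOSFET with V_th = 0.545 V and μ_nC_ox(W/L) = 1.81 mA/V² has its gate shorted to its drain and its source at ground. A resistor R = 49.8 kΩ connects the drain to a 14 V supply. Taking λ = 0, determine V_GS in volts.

With gate tied to drain, V_GS = V_DS ≥ V_GS − V_th, so the device is in saturation.
KCL at the drain: ½ k_n (V_GS − V_th)² = (V_DD − V_GS)/R.
Let x = V_GS − 0.545. Then 45.1 x² + x − 13.46 = 0, giving x = 0.535 V (positive root), so V_GS = 1.08 V.
I_D = (V_DD − V_GS)/R = (14 − 1.08) / 49.8 = 0.259 mA.

V_GS = 1.08 V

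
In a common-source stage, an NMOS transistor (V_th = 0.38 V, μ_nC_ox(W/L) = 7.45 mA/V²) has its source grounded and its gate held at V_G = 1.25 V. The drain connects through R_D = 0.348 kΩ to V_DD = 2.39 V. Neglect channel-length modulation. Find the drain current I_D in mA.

V_GS = V_G = 1.25 V, so V_ov = 1.25 − 0.38 = 0.87 V.
Assume saturation: I_D = ½ k_n V_ov² = 0.5 × 7.45 × 0.87² = 2.82 mA, giving V_DS = V_DD − I_D R_D = 2.39 − 2.82 × 0.348 = 1.41 V.
V_DS = 1.41 V ≥ V_ov = 0.87 V, confirming saturation.

I_D = 2.82 mA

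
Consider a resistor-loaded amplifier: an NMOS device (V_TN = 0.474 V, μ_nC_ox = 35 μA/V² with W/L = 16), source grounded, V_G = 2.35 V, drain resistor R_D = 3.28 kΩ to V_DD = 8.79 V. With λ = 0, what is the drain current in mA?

I_D = 0.985 mA

V_GS = V_G = 2.35 V, so V_ov = 2.35 − 0.474 = 1.88 V.
k_n = μ_nC_ox · (W/L) = 0.56 mA/V².
Assume saturation: I_D = ½ k_n V_ov² = 0.5 × 0.56 × 1.88² = 0.985 mA, giving V_DS = V_DD − I_D R_D = 8.79 − 0.985 × 3.28 = 5.56 V.
V_DS = 5.56 V ≥ V_ov = 1.88 V, confirming saturation.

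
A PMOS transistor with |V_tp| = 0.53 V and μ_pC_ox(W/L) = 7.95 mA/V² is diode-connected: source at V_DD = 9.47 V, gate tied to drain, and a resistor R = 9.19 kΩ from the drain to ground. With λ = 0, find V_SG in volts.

With gate tied to drain, V_SG = V_SD ≥ V_SG − |V_tp|, so the device is in saturation.
KCL at the drain: ½ k_p (V_SG − |V_tp|)² = (V_DD − V_SG)/R.
Let x = V_SG − 0.53. Then 36.5 x² + x − 8.94 = 0, giving x = 0.481 V (positive root), so V_SG = 1.01 V.
I_D = (V_DD − V_SG)/R = (9.47 − 1.01) / 9.19 = 0.92 mA.

V_SG = 1.01 V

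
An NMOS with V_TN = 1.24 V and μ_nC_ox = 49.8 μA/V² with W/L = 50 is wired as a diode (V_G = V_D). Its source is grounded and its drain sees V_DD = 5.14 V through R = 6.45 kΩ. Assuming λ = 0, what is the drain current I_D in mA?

With gate tied to drain, V_GS = V_DS ≥ V_GS − V_TN, so the device is in saturation.
k_n = μ_nC_ox · (W/L) = 2.49 mA/V².
KCL at the drain: ½ k_n (V_GS − V_TN)² = (V_DD − V_GS)/R.
Let x = V_GS − 1.24. Then 8.03 x² + x − 3.9 = 0, giving x = 0.637 V (positive root), so V_GS = 1.88 V.
I_D = (V_DD − V_GS)/R = (5.14 − 1.88) / 6.45 = 0.506 mA.

I_D = 0.506 mA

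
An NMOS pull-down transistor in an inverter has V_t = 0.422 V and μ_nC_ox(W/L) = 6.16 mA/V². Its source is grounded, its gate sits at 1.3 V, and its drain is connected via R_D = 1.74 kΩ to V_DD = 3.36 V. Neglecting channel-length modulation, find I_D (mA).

I_D = 1.70 mA

V_GS = V_G = 1.3 V, so V_ov = 1.3 − 0.422 = 0.878 V.
Assume saturation: I_D = ½ k_n V_ov² = 0.5 × 6.16 × 0.878² = 2.37 mA, giving V_DS = V_DD − I_D R_D = 3.36 − 2.37 × 1.74 = -0.771 V.
But -0.771 V < V_ov = 0.878 V, so the device is actually in triode.
In triode I_D = k_n[V_ov V_DS − ½ V_DS²] and I_D = (V_DD − V_DS)/R_D. Equating: 5.36 V_DS² − 10.41 V_DS + 3.36 = 0, giving V_DS = 0.409 V (the root below V_ov).
I_D = (3.36 − 0.409) / 1.74 = 1.7 mA.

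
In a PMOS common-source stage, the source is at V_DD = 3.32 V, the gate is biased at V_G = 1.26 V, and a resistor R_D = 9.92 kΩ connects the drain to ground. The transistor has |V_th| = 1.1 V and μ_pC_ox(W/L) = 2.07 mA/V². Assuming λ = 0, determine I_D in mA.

V_SG = V_DD − V_G = 3.32 − 1.26 = 2.06 V, so V_ov = 2.06 − 1.1 = 0.96 V.
Assume saturation: I_D = ½ k_p V_ov² = 0.5 × 2.07 × 0.96² = 0.954 mA, giving V_SD = V_DD − I_D R_D = 3.32 − 0.954 × 9.92 = -6.14 V.
But -6.14 V < V_ov = 0.96 V, so the device is actually in triode.
In triode I_D = k_p[V_ov V_SD − ½ V_SD²] and I_D = (V_DD − V_SD)/R_D. Equating: 10.3 V_SD² − 20.71 V_SD + 3.32 = 0, giving V_SD = 0.176 V (the root below V_ov).
I_D = (3.32 − 0.176) / 9.92 = 0.317 mA.

I_D = 0.317 mA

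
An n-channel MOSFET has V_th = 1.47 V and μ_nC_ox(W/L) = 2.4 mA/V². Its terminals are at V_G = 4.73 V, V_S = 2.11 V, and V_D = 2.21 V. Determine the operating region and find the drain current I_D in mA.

Triode; I_D = 0.264 mA

V_GS = V_G − V_S = 4.73 − 2.11 = 2.62 V; V_DS = V_D − V_S = 2.21 − 2.11 = 0.1 V.
V_ov = V_GS − V_th = 2.62 − 1.47 = 1.15 V.
Since V_DS = 0.1 V < V_ov = 1.15 V, the device is in the triode region.
I_D = k_n [V_ov · V_DS − ½ V_DS²] = 2.4 × [1.15 × 0.1 − 0.5 × 0.1²] = 0.264 mA.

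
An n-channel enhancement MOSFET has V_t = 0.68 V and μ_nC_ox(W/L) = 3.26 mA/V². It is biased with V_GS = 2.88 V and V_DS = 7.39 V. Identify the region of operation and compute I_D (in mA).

Saturation; I_D = 7.89 mA

V_ov = V_GS − V_t = 2.88 − 0.68 = 2.2 V.
Since V_DS = 7.39 V ≥ V_ov = 2.2 V, the device is in saturation.
I_D = ½ k_n V_ov² = 0.5 × 3.26 × 2.2² = 7.89 mA.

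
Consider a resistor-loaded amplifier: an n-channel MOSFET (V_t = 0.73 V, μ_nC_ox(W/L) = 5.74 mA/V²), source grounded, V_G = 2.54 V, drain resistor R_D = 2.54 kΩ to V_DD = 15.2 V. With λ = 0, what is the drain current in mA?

V_GS = V_G = 2.54 V, so V_ov = 2.54 − 0.73 = 1.81 V.
Assume saturation: I_D = ½ k_n V_ov² = 0.5 × 5.74 × 1.81² = 9.4 mA, giving V_DS = V_DD − I_D R_D = 15.2 − 9.4 × 2.54 = -8.68 V.
But -8.68 V < V_ov = 1.81 V, so the device is actually in triode.
In triode I_D = k_n[V_ov V_DS − ½ V_DS²] and I_D = (V_DD − V_DS)/R_D. Equating: 7.29 V_DS² − 27.39 V_DS + 15.2 = 0, giving V_DS = 0.677 V (the root below V_ov).
I_D = (15.2 − 0.677) / 2.54 = 5.72 mA.

I_D = 5.72 mA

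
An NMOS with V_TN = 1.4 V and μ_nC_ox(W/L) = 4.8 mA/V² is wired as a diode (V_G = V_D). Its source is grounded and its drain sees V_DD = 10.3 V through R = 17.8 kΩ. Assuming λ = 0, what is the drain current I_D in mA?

With gate tied to drain, V_GS = V_DS ≥ V_GS − V_TN, so the device is in saturation.
KCL at the drain: ½ k_n (V_GS − V_TN)² = (V_DD − V_GS)/R.
Let x = V_GS − 1.4. Then 42.7 x² + x − 8.9 = 0, giving x = 0.445 V (positive root), so V_GS = 1.84 V.
I_D = (V_DD − V_GS)/R = (10.3 − 1.84) / 17.8 = 0.475 mA.

I_D = 0.475 mA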